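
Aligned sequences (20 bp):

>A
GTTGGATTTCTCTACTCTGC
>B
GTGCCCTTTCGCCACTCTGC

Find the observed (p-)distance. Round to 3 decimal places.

0.300

The sequences differ at 6 of 20 positions (sites 3, 4, 5, 6, 11, 13).
p = 6/20 = 0.300.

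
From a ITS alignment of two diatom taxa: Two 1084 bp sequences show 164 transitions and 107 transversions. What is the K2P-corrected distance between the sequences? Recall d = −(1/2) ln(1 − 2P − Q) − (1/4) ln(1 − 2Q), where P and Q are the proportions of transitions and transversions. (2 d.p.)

0.31

P = 164/1084 ≈ 0.151292 and Q = 107/1084 ≈ 0.098708.
Under the Kimura two-parameter model, d = −½ ln(1 − 2P − Q) − ¼ ln(1 − 2Q).
1 − 2P − Q = 0.598708, giving −½ ln(0.598708) = 0.256491.
1 − 2Q = 0.802584, giving −¼ ln(0.802584) = 0.054980.
d = 0.256491 + 0.054980 = 0.311471.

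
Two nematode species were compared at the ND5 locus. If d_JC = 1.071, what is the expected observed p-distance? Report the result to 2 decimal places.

p = (3/4)(1 − e^(−4d/3)) = 0.75 × (1 − e^(-1.428)) = 0.75 × (1 − 0.239788) = 0.570159.

0.57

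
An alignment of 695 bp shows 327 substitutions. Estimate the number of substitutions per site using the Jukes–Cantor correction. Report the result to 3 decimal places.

0.740

p = 327/695 ≈ 0.470504.
d = −(3/4) ln(1 − 4p/3) = −0.75 ln(1 − 0.627339) = −0.75 ln(0.372661)
  = −0.75 × (-0.987086) = 0.740315 substitutions/site.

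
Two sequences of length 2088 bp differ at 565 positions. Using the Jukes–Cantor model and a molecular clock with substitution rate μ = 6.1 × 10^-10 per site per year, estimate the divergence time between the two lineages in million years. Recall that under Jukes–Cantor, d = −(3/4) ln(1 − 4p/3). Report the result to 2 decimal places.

275.12

p = 565/2088 ≈ 0.270594.
d = −(3/4) ln(1 − 4p/3) = −0.75 ln(1 − 0.360792) = −0.75 ln(0.639208)
  = −0.75 × (-0.447525) = 0.335644 substitutions/site.
Under a molecular clock d = 2μt, so t = d/(2μ) = 0.335644 / (2 × 6.1 × 10^-10) = 275.12 million years.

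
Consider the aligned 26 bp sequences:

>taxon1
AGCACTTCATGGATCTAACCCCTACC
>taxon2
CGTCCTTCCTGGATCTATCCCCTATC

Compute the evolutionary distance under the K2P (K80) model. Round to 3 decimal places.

Of 26 sites, 2 differences are transitions and 4 are transversions, so P = 2/26 ≈ 0.076923 and Q = 4/26 ≈ 0.153846.
Under the Kimura two-parameter model, d = −½ ln(1 − 2P − Q) − ¼ ln(1 − 2Q).
1 − 2P − Q = 0.692308, giving −½ ln(0.692308) = 0.183862.
1 − 2Q = 0.692308, giving −¼ ln(0.692308) = 0.091931.
d = 0.183862 + 0.091931 = 0.275793.

0.276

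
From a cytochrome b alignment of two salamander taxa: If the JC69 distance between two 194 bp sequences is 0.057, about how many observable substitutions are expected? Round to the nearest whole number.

Invert JC69: p = (3/4)(1 − e^(−4d/3)) = 0.75 × (1 − e^(-0.076)) = 0.75 × (1 − 0.926816) = 0.054888.
Expected differing sites = pL ≈ 0.054888 × 194 = 10.648272 ≈ 11.

11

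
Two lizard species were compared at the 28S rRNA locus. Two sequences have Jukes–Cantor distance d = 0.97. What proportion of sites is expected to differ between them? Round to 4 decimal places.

0.5442

p = (3/4)(1 − e^(−4d/3)) = 0.75 × (1 − e^(-1.293333)) = 0.75 × (1 − 0.274355) = 0.544234.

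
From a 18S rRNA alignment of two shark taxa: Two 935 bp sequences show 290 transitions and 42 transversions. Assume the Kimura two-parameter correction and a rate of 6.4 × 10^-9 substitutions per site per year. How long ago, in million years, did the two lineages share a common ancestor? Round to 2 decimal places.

44.59

P = 290/935 ≈ 0.31016 and Q = 42/935 ≈ 0.04492.
Under the Kimura two-parameter model, d = −½ ln(1 − 2P − Q) − ¼ ln(1 − 2Q).
1 − 2P − Q = 0.33476, giving −½ ln(0.33476) = 0.547171.
1 − 2Q = 0.91016, giving −¼ ln(0.91016) = 0.023534.
d = 0.547171 + 0.023534 = 0.570705.
Under a molecular clock d = 2μt, so t = d/(2μ) = 0.570705 / (2 × 6.4 × 10^-9) = 44.59 million years.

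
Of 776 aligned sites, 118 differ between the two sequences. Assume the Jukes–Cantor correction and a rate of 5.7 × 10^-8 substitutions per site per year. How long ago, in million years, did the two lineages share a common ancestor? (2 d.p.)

1.49

p = 118/776 ≈ 0.152062.
d = −(3/4) ln(1 − 4p/3) = −0.75 ln(1 − 0.202749) = −0.75 ln(0.797251)
  = −0.75 × (-0.226586) = 0.169940 substitutions/site.
Under a molecular clock d = 2μt, so t = d/(2μ) = 0.169940 / (2 × 5.7 × 10^-8) = 1.49 million years.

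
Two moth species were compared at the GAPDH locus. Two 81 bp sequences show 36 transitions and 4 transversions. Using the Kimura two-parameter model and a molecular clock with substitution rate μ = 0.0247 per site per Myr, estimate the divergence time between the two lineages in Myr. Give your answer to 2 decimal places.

28.71

P = 36/81 ≈ 0.444444 and Q = 4/81 ≈ 0.049383.
Under the Kimura two-parameter model, d = −½ ln(1 − 2P − Q) − ¼ ln(1 − 2Q).
1 − 2P − Q = 0.061729, giving −½ ln(0.061729) = 1.392501.
1 − 2Q = 0.901234, giving −¼ ln(0.901234) = 0.025998.
d = 1.392501 + 0.025998 = 1.418499.
Under a molecular clock d = 2μt, so t = d/(2μ) = 1.418499 / (2 × 0.0247) = 28.71 Myr.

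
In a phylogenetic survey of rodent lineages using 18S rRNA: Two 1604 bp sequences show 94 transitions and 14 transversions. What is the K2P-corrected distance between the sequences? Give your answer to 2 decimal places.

0.07

P = 94/1604 ≈ 0.058603 and Q = 14/1604 ≈ 0.008728.
Under the Kimura two-parameter model, d = −½ ln(1 − 2P − Q) − ¼ ln(1 − 2Q).
1 − 2P − Q = 0.874066, giving −½ ln(0.874066) = 0.067300.
1 − 2Q = 0.982544, giving −¼ ln(0.982544) = 0.004403.
d = 0.067300 + 0.004403 = 0.071703.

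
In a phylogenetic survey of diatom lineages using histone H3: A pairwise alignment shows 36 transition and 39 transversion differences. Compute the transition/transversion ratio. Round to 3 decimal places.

0.923

R = 36/39 = 0.923076… ≈ 0.923 (to 3 d.p.).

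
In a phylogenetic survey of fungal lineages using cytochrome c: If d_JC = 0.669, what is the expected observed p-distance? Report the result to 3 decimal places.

0.443

p = (3/4)(1 − e^(−4d/3)) = 0.75 × (1 − e^(-0.892)) = 0.75 × (1 − 0.409835) = 0.442624.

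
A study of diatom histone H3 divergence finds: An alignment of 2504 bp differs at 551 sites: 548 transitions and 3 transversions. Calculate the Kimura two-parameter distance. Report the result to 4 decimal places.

P = 548/2504 ≈ 0.21885 and Q = 3/2504 ≈ 0.001198.
Under the Kimura two-parameter model, d = −½ ln(1 − 2P − Q) − ¼ ln(1 − 2Q).
1 − 2P − Q = 0.561102, giving −½ ln(0.561102) = 0.288926.
1 − 2Q = 0.997604, giving −¼ ln(0.997604) = 0.000600.
d = 0.288926 + 0.000600 = 0.289526.

0.2895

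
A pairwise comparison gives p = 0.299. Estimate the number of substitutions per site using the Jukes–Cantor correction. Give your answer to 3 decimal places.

d = −(3/4) ln(1 − 4p/3) = −0.75 ln(1 − 0.398667) = −0.75 ln(0.601333)
  = −0.75 × (-0.508606) = 0.381455 substitutions/site.

0.381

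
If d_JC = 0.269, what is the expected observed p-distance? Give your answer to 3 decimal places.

p = (3/4)(1 − e^(−4d/3)) = 0.75 × (1 − e^(-0.358667)) = 0.75 × (1 − 0.698607) = 0.226045.

0.226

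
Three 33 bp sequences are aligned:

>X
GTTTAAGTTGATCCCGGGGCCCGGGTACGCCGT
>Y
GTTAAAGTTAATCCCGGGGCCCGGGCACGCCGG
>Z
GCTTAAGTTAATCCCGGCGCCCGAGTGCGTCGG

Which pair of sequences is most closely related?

X and Y

X–Y: 4/33 differ, p = 0.121, d = 0.132.
X–Z: 7/33 differ, p = 0.212, d = 0.249.
Y–Z: 7/33 differ, p = 0.212, d = 0.249.
The smallest distance is between X and Y.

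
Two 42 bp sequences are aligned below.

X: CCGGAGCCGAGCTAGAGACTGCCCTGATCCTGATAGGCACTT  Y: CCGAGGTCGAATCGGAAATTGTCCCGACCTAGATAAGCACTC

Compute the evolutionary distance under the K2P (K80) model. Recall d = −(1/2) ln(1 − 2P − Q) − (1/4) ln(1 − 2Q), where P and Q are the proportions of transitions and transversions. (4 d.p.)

Of 42 sites, 15 differences are transitions and 1 are transversions, so P = 15/42 ≈ 0.357143 and Q = 1/42 ≈ 0.02381.
Under the Kimura two-parameter model, d = −½ ln(1 − 2P − Q) − ¼ ln(1 − 2Q).
1 − 2P − Q = 0.261904, giving −½ ln(0.261904) = 0.669889.
1 − 2Q = 0.95238, giving −¼ ln(0.95238) = 0.012198.
d = 0.669889 + 0.012198 = 0.682087.

0.6821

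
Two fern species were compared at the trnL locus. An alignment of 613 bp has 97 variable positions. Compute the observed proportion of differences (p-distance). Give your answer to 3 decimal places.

0.158

p = 97/613 = 0.158238… ≈ 0.158 (to 3 d.p.).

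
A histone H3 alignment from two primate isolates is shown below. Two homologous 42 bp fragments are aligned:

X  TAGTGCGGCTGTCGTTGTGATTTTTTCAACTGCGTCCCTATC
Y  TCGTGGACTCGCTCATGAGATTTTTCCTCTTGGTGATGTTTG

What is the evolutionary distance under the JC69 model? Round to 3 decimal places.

0.982

The sequences differ at 23 of 42 sites, so p = 23/42 ≈ 0.547619.
d = −(3/4) ln(1 − 4p/3) = −0.75 ln(1 − 0.730159) = −0.75 ln(0.269841)
  = −0.75 × (-1.309922) = 0.982442 substitutions/site.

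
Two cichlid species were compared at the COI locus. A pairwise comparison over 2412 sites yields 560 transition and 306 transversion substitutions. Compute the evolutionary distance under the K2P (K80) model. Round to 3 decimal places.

0.520

P = 560/2412 ≈ 0.232172 and Q = 306/2412 ≈ 0.126866.
Under the Kimura two-parameter model, d = −½ ln(1 − 2P − Q) − ¼ ln(1 − 2Q).
1 − 2P − Q = 0.40879, giving −½ ln(0.40879) = 0.447277.
1 − 2Q = 0.746268, giving −¼ ln(0.746268) = 0.073168.
d = 0.447277 + 0.073168 = 0.520445.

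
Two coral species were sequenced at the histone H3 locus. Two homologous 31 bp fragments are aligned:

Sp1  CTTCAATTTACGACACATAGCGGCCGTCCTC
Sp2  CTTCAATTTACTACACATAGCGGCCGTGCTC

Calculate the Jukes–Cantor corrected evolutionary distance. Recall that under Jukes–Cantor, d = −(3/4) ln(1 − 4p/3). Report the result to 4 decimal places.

The sequences differ at 2 of 31 sites (12, 28), so p = 2/31 ≈ 0.064516.
d = −(3/4) ln(1 − 4p/3) = −0.75 ln(1 − 0.086021) = −0.75 ln(0.913979)
  = −0.75 × (-0.089948) = 0.067461 substitutions/site.

0.0675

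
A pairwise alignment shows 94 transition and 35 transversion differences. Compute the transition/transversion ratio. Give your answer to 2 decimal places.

R = 94/35 = 2.685714… ≈ 2.69 (to 2 d.p.).

2.69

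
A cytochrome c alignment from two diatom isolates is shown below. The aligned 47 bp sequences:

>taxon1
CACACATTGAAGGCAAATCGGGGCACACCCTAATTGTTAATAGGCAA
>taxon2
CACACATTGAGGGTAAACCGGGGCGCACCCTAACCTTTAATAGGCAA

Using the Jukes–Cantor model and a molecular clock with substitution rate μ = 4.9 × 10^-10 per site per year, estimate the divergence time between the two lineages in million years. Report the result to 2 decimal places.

The sequences differ at 7 of 47 sites (11, 14, 18, 25, 34, 35, 36), so p = 7/47 ≈ 0.148936.
d = −(3/4) ln(1 − 4p/3) = −0.75 ln(1 − 0.198581) = −0.75 ln(0.801419)
  = −0.75 × (-0.221371) = 0.166028 substitutions/site.
Under a molecular clock d = 2μt, so t = d/(2μ) = 0.166028 / (2 × 4.9 × 10^-10) = 169.42 million years.

169.42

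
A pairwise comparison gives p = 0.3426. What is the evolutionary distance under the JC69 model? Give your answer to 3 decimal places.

0.458

d = −(3/4) ln(1 − 4p/3) = −0.75 ln(1 − 0.4568) = −0.75 ln(0.5432)
  = −0.75 × (-0.610278) = 0.457709 substitutions/site.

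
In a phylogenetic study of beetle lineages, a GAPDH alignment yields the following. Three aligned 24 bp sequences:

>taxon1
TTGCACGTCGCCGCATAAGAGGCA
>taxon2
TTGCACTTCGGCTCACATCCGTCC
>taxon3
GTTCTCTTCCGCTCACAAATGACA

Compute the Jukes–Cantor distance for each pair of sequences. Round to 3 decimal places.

taxon1–taxon2: 9/24 sites differ → p = 0.375, d = −0.75 ln(1 − 0.5) = 0.519860 ≈ 0.520.
taxon1–taxon3: 11/24 sites differ → p ≈ 0.458333, d = −0.75 ln(1 − 0.611111) = 0.708346 ≈ 0.708.
taxon2–taxon3: 9/24 sites differ → p = 0.375, d = −0.75 ln(1 − 0.5) = 0.519860 ≈ 0.520.

d(taxon1,taxon2) = 0.520, d(taxon1,taxon3) = 0.708, d(taxon2,taxon3) = 0.520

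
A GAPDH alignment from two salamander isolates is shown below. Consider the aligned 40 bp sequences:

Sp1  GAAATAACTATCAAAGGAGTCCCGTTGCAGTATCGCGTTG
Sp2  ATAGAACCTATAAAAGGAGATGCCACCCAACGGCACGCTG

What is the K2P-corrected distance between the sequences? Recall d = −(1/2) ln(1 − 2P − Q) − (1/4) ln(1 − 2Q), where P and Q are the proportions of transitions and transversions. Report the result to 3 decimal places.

Of 40 sites, 9 differences are transitions and 10 are transversions, so P = 9/40 = 0.225 and Q = 10/40 = 0.25.
Under the Kimura two-parameter model, d = −½ ln(1 − 2P − Q) − ¼ ln(1 − 2Q).
1 − 2P − Q = 0.3, giving −½ ln(0.3) = 0.601986.
1 − 2Q = 0.5, giving −¼ ln(0.5) = 0.173287.
d = 0.601986 + 0.173287 = 0.775273.

0.775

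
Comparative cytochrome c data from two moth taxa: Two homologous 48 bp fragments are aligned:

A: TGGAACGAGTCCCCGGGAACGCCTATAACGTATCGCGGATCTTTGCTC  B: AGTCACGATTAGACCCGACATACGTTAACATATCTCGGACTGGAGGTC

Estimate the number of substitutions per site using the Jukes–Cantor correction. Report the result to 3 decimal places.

0.764

The sequences differ at 23 of 48 sites, so p = 23/48 ≈ 0.479167.
d = −(3/4) ln(1 − 4p/3) = −0.75 ln(1 − 0.638889) = −0.75 ln(0.361111)
  = −0.75 × (-1.018570) = 0.763928 substitutions/site.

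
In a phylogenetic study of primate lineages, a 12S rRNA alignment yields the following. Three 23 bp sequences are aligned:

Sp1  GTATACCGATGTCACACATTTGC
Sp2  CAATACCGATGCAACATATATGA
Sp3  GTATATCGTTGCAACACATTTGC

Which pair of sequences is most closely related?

Sp1 and Sp3

Sp1–Sp2: 7/23 differ, p = 0.304, d = 0.390.
Sp1–Sp3: 4/23 differ, p = 0.174, d = 0.198.
Sp2–Sp3: 7/23 differ, p = 0.304, d = 0.390.
The smallest distance is between Sp1 and Sp3.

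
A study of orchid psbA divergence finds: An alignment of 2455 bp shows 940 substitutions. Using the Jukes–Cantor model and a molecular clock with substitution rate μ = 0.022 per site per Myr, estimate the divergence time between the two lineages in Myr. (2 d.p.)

12.18

p = 940/2455 ≈ 0.382892.
d = −(3/4) ln(1 − 4p/3) = −0.75 ln(1 − 0.510523) = −0.75 ln(0.489477)
  = −0.75 × (-0.714418) = 0.535814 substitutions/site.
Under a molecular clock d = 2μt, so t = d/(2μ) = 0.535814 / (2 × 0.022) = 12.18 Myr.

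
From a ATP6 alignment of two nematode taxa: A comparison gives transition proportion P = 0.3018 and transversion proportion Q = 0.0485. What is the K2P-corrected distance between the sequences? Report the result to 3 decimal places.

Under the Kimura two-parameter model, d = −½ ln(1 − 2P − Q) − ¼ ln(1 − 2Q).
1 − 2P − Q = 0.3479, giving −½ ln(0.3479) = 0.527920.
1 − 2Q = 0.903, giving −¼ ln(0.903) = 0.025508.
d = 0.527920 + 0.025508 = 0.553428.

0.553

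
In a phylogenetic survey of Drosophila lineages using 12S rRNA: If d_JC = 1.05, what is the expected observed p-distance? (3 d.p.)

0.565

p = (3/4)(1 − e^(−4d/3)) = 0.75 × (1 − e^(-1.4)) = 0.75 × (1 − 0.246597) = 0.565052.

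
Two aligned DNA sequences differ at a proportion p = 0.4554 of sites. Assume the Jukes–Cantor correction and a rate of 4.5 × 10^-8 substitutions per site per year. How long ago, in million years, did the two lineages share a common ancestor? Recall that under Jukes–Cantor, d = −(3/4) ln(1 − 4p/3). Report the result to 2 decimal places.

7.79

d = −(3/4) ln(1 − 4p/3) = −0.75 ln(1 − 0.6072) = −0.75 ln(0.3928)
  = −0.75 × (-0.934455) = 0.700841 substitutions/site.
Under a molecular clock d = 2μt, so t = d/(2μ) = 0.700841 / (2 × 4.5 × 10^-8) = 7.79 million years.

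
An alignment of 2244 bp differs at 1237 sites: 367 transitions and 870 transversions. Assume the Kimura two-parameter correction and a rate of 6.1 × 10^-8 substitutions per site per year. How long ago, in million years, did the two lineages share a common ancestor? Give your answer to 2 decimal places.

8.20

P = 367/2244 ≈ 0.163547 and Q = 870/2244 ≈ 0.387701.
Under the Kimura two-parameter model, d = −½ ln(1 − 2P − Q) − ¼ ln(1 − 2Q).
1 − 2P − Q = 0.285205, giving −½ ln(0.285205) = 0.627274.
1 − 2Q = 0.224598, giving −¼ ln(0.224598) = 0.373361.
d = 0.627274 + 0.373361 = 1.000635.
Under a molecular clock d = 2μt, so t = d/(2μ) = 1.000635 / (2 × 6.1 × 10^-8) = 8.20 million years.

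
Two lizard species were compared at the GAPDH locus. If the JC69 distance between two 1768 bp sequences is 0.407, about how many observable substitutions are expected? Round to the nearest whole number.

555

Invert JC69: p = (3/4)(1 − e^(−4d/3)) = 0.75 × (1 − e^(-0.542667)) = 0.75 × (1 − 0.581196) = 0.314103.
Expected differing sites = pL ≈ 0.314103 × 1768 = 555.334104 ≈ 555.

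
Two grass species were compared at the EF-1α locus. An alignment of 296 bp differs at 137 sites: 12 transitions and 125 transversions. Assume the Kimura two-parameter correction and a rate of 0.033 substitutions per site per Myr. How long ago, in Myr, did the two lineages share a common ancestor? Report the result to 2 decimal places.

12.35

P = 12/296 ≈ 0.040541 and Q = 125/296 ≈ 0.422297.
Under the Kimura two-parameter model, d = −½ ln(1 − 2P − Q) − ¼ ln(1 − 2Q).
1 − 2P − Q = 0.496621, giving −½ ln(0.496621) = 0.349964.
1 − 2Q = 0.155406, giving −¼ ln(0.155406) = 0.465429.
d = 0.349964 + 0.465429 = 0.815393.
Under a molecular clock d = 2μt, so t = d/(2μ) = 0.815393 / (2 × 0.033) = 12.35 Myr.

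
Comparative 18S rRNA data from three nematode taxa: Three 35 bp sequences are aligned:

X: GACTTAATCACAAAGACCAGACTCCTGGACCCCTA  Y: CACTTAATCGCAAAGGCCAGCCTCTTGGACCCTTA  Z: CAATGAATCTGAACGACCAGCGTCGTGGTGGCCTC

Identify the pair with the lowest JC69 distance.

X–Y: 6/35 differ, p = 0.171, d = 0.195.
X–Z: 13/35 differ, p = 0.371, d = 0.513.
Y–Z: 13/35 differ, p = 0.371, d = 0.513.
The smallest distance is between X and Y.

X and Y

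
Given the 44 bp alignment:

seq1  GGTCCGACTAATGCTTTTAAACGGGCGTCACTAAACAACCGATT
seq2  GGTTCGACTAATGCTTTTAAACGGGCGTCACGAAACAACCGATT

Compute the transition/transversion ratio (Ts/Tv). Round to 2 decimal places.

1.00

Transitions are A↔G and C↔T; transversions are all other mismatches.
Transitions: 1. Transversions: 1.
R = 1/1 = 1.00.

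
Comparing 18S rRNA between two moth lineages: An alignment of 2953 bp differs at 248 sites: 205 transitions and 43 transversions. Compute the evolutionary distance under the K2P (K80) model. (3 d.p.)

P = 205/2953 ≈ 0.069421 and Q = 43/2953 ≈ 0.014561.
Under the Kimura two-parameter model, d = −½ ln(1 − 2P − Q) − ¼ ln(1 − 2Q).
1 − 2P − Q = 0.846597, giving −½ ln(0.846597) = 0.083265.
1 − 2Q = 0.970878, giving −¼ ln(0.970878) = 0.007389.
d = 0.083265 + 0.007389 = 0.090654.

0.091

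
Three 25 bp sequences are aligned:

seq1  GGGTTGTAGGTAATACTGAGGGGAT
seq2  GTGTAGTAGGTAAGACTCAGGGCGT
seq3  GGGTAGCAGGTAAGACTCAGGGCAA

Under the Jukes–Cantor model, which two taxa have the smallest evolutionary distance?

seq1–seq2: 6/25 differ, p = 0.240, d = 0.289.
seq1–seq3: 6/25 differ, p = 0.240, d = 0.289.
seq2–seq3: 4/25 differ, p = 0.160, d = 0.180.
The smallest distance is between seq2 and seq3.

seq2 and seq3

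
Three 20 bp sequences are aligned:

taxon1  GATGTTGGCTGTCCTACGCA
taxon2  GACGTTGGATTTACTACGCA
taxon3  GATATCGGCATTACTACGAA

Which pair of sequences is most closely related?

taxon1–taxon2: 4/20 differ, p = 0.200, d = 0.233.
taxon1–taxon3: 6/20 differ, p = 0.300, d = 0.383.
taxon2–taxon3: 6/20 differ, p = 0.300, d = 0.383.
The smallest distance is between taxon1 and taxon2.

taxon1 and taxon2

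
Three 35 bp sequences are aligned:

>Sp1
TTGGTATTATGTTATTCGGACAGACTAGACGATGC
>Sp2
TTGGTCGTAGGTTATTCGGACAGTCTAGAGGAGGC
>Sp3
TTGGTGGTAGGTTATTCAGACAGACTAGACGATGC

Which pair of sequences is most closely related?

Sp1–Sp2: 6/35 differ, p = 0.171, d = 0.195.
Sp1–Sp3: 4/35 differ, p = 0.114, d = 0.124.
Sp2–Sp3: 5/35 differ, p = 0.143, d = 0.158.
The smallest distance is between Sp1 and Sp3.

Sp1 and Sp3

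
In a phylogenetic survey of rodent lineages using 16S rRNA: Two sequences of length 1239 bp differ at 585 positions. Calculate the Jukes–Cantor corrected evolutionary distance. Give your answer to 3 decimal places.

p = 585/1239 ≈ 0.472155.
d = −(3/4) ln(1 − 4p/3) = −0.75 ln(1 − 0.62954) = −0.75 ln(0.37046)
  = −0.75 × (-0.993010) = 0.744758 substitutions/site.

0.745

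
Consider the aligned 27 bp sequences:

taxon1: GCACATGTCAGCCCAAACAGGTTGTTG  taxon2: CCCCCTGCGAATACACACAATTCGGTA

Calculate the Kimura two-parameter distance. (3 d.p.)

Of 27 sites, 6 differences are transitions and 8 are transversions, so P = 6/27 ≈ 0.222222 and Q = 8/27 ≈ 0.296296.
Under the Kimura two-parameter model, d = −½ ln(1 − 2P − Q) − ¼ ln(1 − 2Q).
1 − 2P − Q = 0.25926, giving −½ ln(0.25926) = 0.674962.
1 − 2Q = 0.407408, giving −¼ ln(0.407408) = 0.224485.
d = 0.674962 + 0.224485 = 0.899447.

0.899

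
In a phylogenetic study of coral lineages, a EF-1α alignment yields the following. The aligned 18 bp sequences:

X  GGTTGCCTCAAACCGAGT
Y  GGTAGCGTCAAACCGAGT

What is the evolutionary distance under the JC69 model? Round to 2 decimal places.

0.12

The sequences differ at 2 of 18 sites (4, 7), so p = 2/18 ≈ 0.111111.
d = −(3/4) ln(1 − 4p/3) = −0.75 ln(1 − 0.148148) = −0.75 ln(0.851852)
  = −0.75 × (-0.160342) = 0.120257 substitutions/site.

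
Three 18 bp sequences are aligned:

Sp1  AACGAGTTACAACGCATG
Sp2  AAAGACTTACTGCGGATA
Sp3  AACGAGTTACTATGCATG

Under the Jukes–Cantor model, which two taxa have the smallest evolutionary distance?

Sp1–Sp2: 6/18 differ, p = 0.333, d = 0.441.
Sp1–Sp3: 2/18 differ, p = 0.111, d = 0.120.
Sp2–Sp3: 6/18 differ, p = 0.333, d = 0.441.
The smallest distance is between Sp1 and Sp3.

Sp1 and Sp3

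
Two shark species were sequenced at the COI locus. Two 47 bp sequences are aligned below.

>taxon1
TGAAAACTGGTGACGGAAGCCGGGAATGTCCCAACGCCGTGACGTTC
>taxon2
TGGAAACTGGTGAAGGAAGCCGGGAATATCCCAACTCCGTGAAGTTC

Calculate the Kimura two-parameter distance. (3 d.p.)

Of 47 sites, 2 differences are transitions and 3 are transversions, so P = 2/47 ≈ 0.042553 and Q = 3/47 ≈ 0.06383.
Under the Kimura two-parameter model, d = −½ ln(1 − 2P − Q) − ¼ ln(1 − 2Q).
1 − 2P − Q = 0.851064, giving −½ ln(0.851064) = 0.080634.
1 − 2Q = 0.87234, giving −¼ ln(0.87234) = 0.034144.
d = 0.080634 + 0.034144 = 0.114778.

0.115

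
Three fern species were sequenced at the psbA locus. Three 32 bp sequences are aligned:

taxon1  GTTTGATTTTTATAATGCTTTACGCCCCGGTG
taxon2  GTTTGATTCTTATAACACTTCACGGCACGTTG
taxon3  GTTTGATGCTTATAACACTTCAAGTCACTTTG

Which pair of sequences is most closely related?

taxon1–taxon2: 7/32 differ, p = 0.219, d = 0.259.
taxon1–taxon3: 10/32 differ, p = 0.313, d = 0.404.
taxon2–taxon3: 4/32 differ, p = 0.125, d = 0.137.
The smallest distance is between taxon2 and taxon3.

taxon2 and taxon3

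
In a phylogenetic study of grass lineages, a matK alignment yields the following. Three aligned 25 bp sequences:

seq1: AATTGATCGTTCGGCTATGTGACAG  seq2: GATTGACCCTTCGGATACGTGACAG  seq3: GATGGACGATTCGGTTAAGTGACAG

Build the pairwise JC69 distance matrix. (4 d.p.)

d(seq1,seq2) = 0.2326, d(seq1,seq3) = 0.3505, d(seq2,seq3) = 0.2326

seq1–seq2: 5/25 sites differ → p = 0.2, d = −0.75 ln(1 − 0.266667) = 0.232617 ≈ 0.2326.
seq1–seq3: 7/25 sites differ → p = 0.28, d = −0.75 ln(1 − 0.373333) = 0.350505 ≈ 0.3505.
seq2–seq3: 5/25 sites differ → p = 0.2, d = −0.75 ln(1 − 0.266667) = 0.232617 ≈ 0.2326.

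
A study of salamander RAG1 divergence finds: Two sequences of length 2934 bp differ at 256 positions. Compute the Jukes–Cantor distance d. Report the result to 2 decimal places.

0.09

p = 256/2934 ≈ 0.087253.
d = −(3/4) ln(1 − 4p/3) = −0.75 ln(1 − 0.116337) = −0.75 ln(0.883663)
  = −0.75 × (-0.123680) = 0.092760 substitutions/site.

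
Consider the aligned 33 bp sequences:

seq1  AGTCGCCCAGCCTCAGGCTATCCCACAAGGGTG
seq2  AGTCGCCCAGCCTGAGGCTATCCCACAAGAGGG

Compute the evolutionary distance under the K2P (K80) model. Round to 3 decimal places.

0.097

Of 33 sites, 1 differences are transitions and 2 are transversions, so P = 1/33 ≈ 0.030303 and Q = 2/33 ≈ 0.060606.
Under the Kimura two-parameter model, d = −½ ln(1 − 2P − Q) − ¼ ln(1 − 2Q).
1 − 2P − Q = 0.878788, giving −½ ln(0.878788) = 0.064606.
1 − 2Q = 0.878788, giving −¼ ln(0.878788) = 0.032303.
d = 0.064606 + 0.032303 = 0.096909.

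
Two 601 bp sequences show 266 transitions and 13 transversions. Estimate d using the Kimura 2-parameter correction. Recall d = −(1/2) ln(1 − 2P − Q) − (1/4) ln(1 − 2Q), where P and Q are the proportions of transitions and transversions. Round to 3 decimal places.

1.198

P = 266/601 ≈ 0.442596 and Q = 13/601 ≈ 0.021631.
Under the Kimura two-parameter model, d = −½ ln(1 − 2P − Q) − ¼ ln(1 − 2Q).
1 − 2P − Q = 0.093177, giving −½ ln(0.093177) = 1.186627.
1 − 2Q = 0.956738, giving −¼ ln(0.956738) = 0.011056.
d = 1.186627 + 0.011056 = 1.197683.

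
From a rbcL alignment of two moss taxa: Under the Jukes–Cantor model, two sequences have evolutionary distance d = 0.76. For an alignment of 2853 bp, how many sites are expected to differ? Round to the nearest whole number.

Invert JC69: p = (3/4)(1 − e^(−4d/3)) = 0.75 × (1 − e^(-1.013333)) = 0.75 × (1 − 0.363007) = 0.477745.
Expected differing sites = pL ≈ 0.477745 × 2853 = 1363.006485 ≈ 1363.

1363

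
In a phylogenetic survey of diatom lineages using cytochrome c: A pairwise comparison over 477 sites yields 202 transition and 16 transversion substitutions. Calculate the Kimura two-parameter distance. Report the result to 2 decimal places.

P = 202/477 ≈ 0.42348 and Q = 16/477 ≈ 0.033543.
Under the Kimura two-parameter model, d = −½ ln(1 − 2P − Q) − ¼ ln(1 − 2Q).
1 − 2P − Q = 0.119497, giving −½ ln(0.119497) = 1.062232.
1 − 2Q = 0.932914, giving −¼ ln(0.932914) = 0.017361.
d = 1.062232 + 0.017361 = 1.079593.

1.08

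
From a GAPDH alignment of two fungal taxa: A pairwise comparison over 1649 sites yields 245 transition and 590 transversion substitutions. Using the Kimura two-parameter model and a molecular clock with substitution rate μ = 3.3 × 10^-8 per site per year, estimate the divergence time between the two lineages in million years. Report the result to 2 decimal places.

P = 245/1649 ≈ 0.148575 and Q = 590/1649 ≈ 0.357793.
Under the Kimura two-parameter model, d = −½ ln(1 − 2P − Q) − ¼ ln(1 − 2Q).
1 − 2P − Q = 0.345057, giving −½ ln(0.345057) = 0.532023.
1 − 2Q = 0.284414, giving −¼ ln(0.284414) = 0.314331.
d = 0.532023 + 0.314331 = 0.846354.
Under a molecular clock d = 2μt, so t = d/(2μ) = 0.846354 / (2 × 3.3 × 10^-8) = 12.82 million years.

12.82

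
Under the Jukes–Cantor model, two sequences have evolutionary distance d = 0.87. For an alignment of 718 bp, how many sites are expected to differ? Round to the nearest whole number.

Invert JC69: p = (3/4)(1 − e^(−4d/3)) = 0.75 × (1 − e^(-1.16)) = 0.75 × (1 − 0.313486) = 0.514886.
Expected differing sites = pL ≈ 0.514886 × 718 = 369.688148 ≈ 370.

370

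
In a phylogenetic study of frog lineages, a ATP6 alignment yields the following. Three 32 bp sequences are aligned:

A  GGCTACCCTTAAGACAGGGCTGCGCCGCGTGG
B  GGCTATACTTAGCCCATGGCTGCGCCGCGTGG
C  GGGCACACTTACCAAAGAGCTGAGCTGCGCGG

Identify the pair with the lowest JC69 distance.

A–B: 6/32 differ, p = 0.188, d = 0.216.
A–C: 10/32 differ, p = 0.313, d = 0.404.
B–C: 11/32 differ, p = 0.344, d = 0.460.
The smallest distance is between A and B.

A and B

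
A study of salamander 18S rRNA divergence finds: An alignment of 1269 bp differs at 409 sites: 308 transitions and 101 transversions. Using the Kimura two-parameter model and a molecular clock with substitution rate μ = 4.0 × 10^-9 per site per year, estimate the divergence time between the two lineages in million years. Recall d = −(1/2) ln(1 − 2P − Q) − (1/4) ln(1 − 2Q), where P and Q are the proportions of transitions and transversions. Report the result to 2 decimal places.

P = 308/1269 ≈ 0.242711 and Q = 101/1269 ≈ 0.07959.
Under the Kimura two-parameter model, d = −½ ln(1 − 2P − Q) − ¼ ln(1 − 2Q).
1 − 2P − Q = 0.434988, giving −½ ln(0.434988) = 0.416218.
1 − 2Q = 0.84082, giving −¼ ln(0.84082) = 0.043344.
d = 0.416218 + 0.043344 = 0.459562.
Under a molecular clock d = 2μt, so t = d/(2μ) = 0.459562 / (2 × 4.0 × 10^-9) = 57.45 million years.

57.45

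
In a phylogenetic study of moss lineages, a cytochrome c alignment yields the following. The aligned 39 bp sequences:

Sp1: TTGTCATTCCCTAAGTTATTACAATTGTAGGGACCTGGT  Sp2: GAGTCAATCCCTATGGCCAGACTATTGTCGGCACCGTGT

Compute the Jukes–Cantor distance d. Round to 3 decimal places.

0.488

The sequences differ at 14 of 39 sites, so p = 14/39 ≈ 0.358974.
d = −(3/4) ln(1 − 4p/3) = −0.75 ln(1 − 0.478632) = −0.75 ln(0.521368)
  = −0.75 × (-0.651299) = 0.488474 substitutions/site.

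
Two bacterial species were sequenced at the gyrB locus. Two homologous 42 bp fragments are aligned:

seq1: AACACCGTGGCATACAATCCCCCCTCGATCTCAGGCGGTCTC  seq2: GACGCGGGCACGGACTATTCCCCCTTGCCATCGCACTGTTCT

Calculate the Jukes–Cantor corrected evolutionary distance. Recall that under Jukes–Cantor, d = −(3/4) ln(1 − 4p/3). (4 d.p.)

The sequences differ at 21 of 42 sites, so p = 21/42 = 0.5.
d = −(3/4) ln(1 − 4p/3) = −0.75 ln(1 − 0.666667) = −0.75 ln(0.333333)
  = −0.75 × (-1.098613) = 0.823960 substitutions/site.

0.8240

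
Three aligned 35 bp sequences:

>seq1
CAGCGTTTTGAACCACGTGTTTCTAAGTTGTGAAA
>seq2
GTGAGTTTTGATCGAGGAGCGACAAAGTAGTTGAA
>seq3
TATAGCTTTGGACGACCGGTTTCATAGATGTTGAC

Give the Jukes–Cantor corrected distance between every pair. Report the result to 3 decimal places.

d(seq1,seq2) = 0.572, d(seq1,seq3) = 0.572, d(seq2,seq3) = 0.705

seq1–seq2: 14/35 sites differ → p = 0.4, d = −0.75 ln(1 − 0.533333) = 0.571605 ≈ 0.572.
seq1–seq3: 14/35 sites differ → p = 0.4, d = −0.75 ln(1 − 0.533333) = 0.571605 ≈ 0.572.
seq2–seq3: 16/35 sites differ → p ≈ 0.457143, d = −0.75 ln(1 − 0.609524) = 0.705292 ≈ 0.705.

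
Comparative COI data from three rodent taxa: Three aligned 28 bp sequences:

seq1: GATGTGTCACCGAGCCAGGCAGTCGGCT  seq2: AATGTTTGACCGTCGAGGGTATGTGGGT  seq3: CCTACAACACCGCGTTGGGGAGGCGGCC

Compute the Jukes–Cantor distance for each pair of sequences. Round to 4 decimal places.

seq1–seq2: 13/28 sites differ → p ≈ 0.464286, d = −0.75 ln(1 − 0.619048) = 0.723811 ≈ 0.7238.
seq1–seq3: 13/28 sites differ → p ≈ 0.464286, d = −0.75 ln(1 − 0.619048) = 0.723811 ≈ 0.7238.
seq2–seq3: 16/28 sites differ → p ≈ 0.571429, d = −0.75 ln(1 − 0.761905) = 1.076314 ≈ 1.0763.

d(seq1,seq2) = 0.7238, d(seq1,seq3) = 0.7238, d(seq2,seq3) = 1.0763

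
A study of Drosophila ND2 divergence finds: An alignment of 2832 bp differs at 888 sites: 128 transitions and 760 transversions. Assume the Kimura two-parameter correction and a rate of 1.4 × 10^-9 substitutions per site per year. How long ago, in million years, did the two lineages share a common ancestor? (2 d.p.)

P = 128/2832 ≈ 0.045198 and Q = 760/2832 ≈ 0.268362.
Under the Kimura two-parameter model, d = −½ ln(1 − 2P − Q) − ¼ ln(1 − 2Q).
1 − 2P − Q = 0.641242, giving −½ ln(0.641242) = 0.222174.
1 − 2Q = 0.463276, giving −¼ ln(0.463276) = 0.192358.
d = 0.222174 + 0.192358 = 0.414532.
Under a molecular clock d = 2μt, so t = d/(2μ) = 0.414532 / (2 × 1.4 × 10^-9) = 148.05 million years.

148.05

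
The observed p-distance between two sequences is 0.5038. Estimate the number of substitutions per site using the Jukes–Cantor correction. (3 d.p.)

d = −(3/4) ln(1 − 4p/3) = −0.75 ln(1 − 0.671733) = −0.75 ln(0.328267)
  = −0.75 × (-1.113928) = 0.835446 substitutions/site.

0.835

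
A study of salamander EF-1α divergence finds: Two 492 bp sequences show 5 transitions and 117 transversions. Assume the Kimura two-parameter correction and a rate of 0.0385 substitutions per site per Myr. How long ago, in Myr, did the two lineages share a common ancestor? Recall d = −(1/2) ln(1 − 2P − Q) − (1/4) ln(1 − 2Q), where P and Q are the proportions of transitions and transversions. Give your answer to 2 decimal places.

4.03

P = 5/492 ≈ 0.010163 and Q = 117/492 ≈ 0.237805.
Under the Kimura two-parameter model, d = −½ ln(1 − 2P − Q) − ¼ ln(1 − 2Q).
1 − 2P − Q = 0.741869, giving −½ ln(0.741869) = 0.149291.
1 − 2Q = 0.52439, giving −¼ ln(0.52439) = 0.161380.
d = 0.149291 + 0.161380 = 0.310671.
Under a molecular clock d = 2μt, so t = d/(2μ) = 0.310671 / (2 × 0.0385) = 4.03 Myr.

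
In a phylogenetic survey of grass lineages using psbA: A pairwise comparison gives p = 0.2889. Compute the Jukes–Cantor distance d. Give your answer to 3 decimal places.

d = −(3/4) ln(1 − 4p/3) = −0.75 ln(1 − 0.3852) = −0.75 ln(0.6148)
  = −0.75 × (-0.486458) = 0.364844 substitutions/site.

0.365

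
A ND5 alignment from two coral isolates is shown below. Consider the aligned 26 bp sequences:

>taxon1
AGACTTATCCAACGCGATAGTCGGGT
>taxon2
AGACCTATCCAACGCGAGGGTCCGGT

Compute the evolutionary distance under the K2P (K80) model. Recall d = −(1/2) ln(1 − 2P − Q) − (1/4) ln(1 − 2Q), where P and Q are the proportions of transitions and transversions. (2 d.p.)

Of 26 sites, 2 differences are transitions and 2 are transversions, so P = 2/26 ≈ 0.076923 and Q = 2/26 ≈ 0.076923.
Under the Kimura two-parameter model, d = −½ ln(1 − 2P − Q) − ¼ ln(1 − 2Q).
1 − 2P − Q = 0.769231, giving −½ ln(0.769231) = 0.131182.
1 − 2Q = 0.846154, giving −¼ ln(0.846154) = 0.041763.
d = 0.131182 + 0.041763 = 0.172945.

0.17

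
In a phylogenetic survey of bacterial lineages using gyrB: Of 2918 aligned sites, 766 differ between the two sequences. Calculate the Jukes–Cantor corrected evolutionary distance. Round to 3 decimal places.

0.323

p = 766/2918 ≈ 0.262509.
d = −(3/4) ln(1 − 4p/3) = −0.75 ln(1 − 0.350012) = −0.75 ln(0.649988)
  = −0.75 × (-0.430801) = 0.323101 substitutions/site.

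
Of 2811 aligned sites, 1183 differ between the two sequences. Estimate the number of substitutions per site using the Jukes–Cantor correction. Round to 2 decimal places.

p = 1183/2811 ≈ 0.420847.
d = −(3/4) ln(1 − 4p/3) = −0.75 ln(1 − 0.561129) = −0.75 ln(0.438871)
  = −0.75 × (-0.823550) = 0.617663 substitutions/site.

0.62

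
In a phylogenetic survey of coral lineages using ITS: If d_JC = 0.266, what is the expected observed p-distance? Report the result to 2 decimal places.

p = (3/4)(1 − e^(−4d/3)) = 0.75 × (1 − e^(-0.354667)) = 0.75 × (1 − 0.701407) = 0.223945.

0.22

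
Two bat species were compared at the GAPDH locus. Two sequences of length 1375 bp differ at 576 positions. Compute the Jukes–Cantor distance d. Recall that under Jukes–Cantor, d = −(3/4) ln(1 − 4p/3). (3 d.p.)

p = 576/1375 ≈ 0.418909.
d = −(3/4) ln(1 − 4p/3) = −0.75 ln(1 − 0.558545) = −0.75 ln(0.441455)
  = −0.75 × (-0.817679) = 0.613259 substitutions/site.

0.613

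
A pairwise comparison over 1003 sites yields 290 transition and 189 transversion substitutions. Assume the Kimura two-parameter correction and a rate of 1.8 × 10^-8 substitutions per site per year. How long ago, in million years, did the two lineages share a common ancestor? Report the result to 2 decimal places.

P = 290/1003 ≈ 0.289133 and Q = 189/1003 ≈ 0.188435.
Under the Kimura two-parameter model, d = −½ ln(1 − 2P − Q) − ¼ ln(1 − 2Q).
1 − 2P − Q = 0.233299, giving −½ ln(0.233299) = 0.727717.
1 − 2Q = 0.62313, giving −¼ ln(0.62313) = 0.118250.
d = 0.727717 + 0.118250 = 0.845967.
Under a molecular clock d = 2μt, so t = d/(2μ) = 0.845967 / (2 × 1.8 × 10^-8) = 23.50 million years.

23.50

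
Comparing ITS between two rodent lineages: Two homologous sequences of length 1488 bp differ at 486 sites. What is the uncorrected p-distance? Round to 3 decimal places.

p = 486/1488 = 0.326612… ≈ 0.327 (to 3 d.p.).

0.327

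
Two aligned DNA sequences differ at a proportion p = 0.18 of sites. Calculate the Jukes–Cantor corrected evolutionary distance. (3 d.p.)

d = −(3/4) ln(1 − 4p/3) = −0.75 ln(1 − 0.24) = −0.75 ln(0.76)
  = −0.75 × (-0.274437) = 0.205828 substitutions/site.

0.206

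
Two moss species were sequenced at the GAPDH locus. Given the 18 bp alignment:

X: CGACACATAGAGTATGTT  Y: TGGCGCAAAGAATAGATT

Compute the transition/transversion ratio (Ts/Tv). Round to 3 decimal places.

Transitions are A↔G and C↔T; transversions are all other mismatches.
Transitions: 5. Transversions: 2.
R = 5/2 = 2.500.

2.500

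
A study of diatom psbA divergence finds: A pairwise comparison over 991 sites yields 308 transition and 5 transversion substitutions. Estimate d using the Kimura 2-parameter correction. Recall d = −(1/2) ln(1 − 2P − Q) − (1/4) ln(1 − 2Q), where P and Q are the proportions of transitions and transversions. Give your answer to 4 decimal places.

0.4951

P = 308/991 ≈ 0.310797 and Q = 5/991 ≈ 0.005045.
Under the Kimura two-parameter model, d = −½ ln(1 − 2P − Q) − ¼ ln(1 − 2Q).
1 − 2P − Q = 0.373361, giving −½ ln(0.373361) = 0.492605.
1 − 2Q = 0.98991, giving −¼ ln(0.98991) = 0.002535.
d = 0.492605 + 0.002535 = 0.495140.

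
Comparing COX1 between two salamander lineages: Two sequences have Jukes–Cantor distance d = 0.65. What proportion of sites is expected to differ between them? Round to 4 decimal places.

p = (3/4)(1 − e^(−4d/3)) = 0.75 × (1 − e^(-0.866667)) = 0.75 × (1 − 0.420350) = 0.434738.

0.4347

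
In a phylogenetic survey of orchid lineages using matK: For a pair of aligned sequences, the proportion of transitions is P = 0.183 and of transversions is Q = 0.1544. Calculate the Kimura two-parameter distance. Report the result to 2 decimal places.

0.46

Under the Kimura two-parameter model, d = −½ ln(1 − 2P − Q) − ¼ ln(1 − 2Q).
1 − 2P − Q = 0.4796, giving −½ ln(0.4796) = 0.367401.
1 − 2Q = 0.6912, giving −¼ ln(0.6912) = 0.092332.
d = 0.367401 + 0.092332 = 0.459733.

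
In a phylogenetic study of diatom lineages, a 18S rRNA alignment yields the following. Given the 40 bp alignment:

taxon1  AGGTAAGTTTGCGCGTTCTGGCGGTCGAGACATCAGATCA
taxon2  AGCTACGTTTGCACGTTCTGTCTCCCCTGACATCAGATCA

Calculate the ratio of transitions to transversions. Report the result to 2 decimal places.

Transitions are A↔G and C↔T; transversions are all other mismatches.
Transitions: 2. Transversions: 7.
R = 2/7 = 0.285714… ≈ 0.29 (to 2 d.p.).

0.29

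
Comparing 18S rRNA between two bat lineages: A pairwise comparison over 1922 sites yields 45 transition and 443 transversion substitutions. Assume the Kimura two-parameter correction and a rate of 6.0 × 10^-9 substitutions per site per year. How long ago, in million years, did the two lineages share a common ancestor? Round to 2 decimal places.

26.41

P = 45/1922 ≈ 0.023413 and Q = 443/1922 ≈ 0.230489.
Under the Kimura two-parameter model, d = −½ ln(1 − 2P − Q) − ¼ ln(1 − 2Q).
1 − 2P − Q = 0.722685, giving −½ ln(0.722685) = 0.162391.
1 − 2Q = 0.539022, giving −¼ ln(0.539022) = 0.154500.
d = 0.162391 + 0.154500 = 0.316891.
Under a molecular clock d = 2μt, so t = d/(2μ) = 0.316891 / (2 × 6.0 × 10^-9) = 26.41 million years.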